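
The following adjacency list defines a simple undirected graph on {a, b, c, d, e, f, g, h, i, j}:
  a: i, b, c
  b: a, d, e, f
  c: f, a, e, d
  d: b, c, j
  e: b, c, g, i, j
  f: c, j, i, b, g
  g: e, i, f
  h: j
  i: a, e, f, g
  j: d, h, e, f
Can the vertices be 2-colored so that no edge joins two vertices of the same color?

No

The cycle e-g-i-e has length 3, which is odd, so the graph is not bipartite.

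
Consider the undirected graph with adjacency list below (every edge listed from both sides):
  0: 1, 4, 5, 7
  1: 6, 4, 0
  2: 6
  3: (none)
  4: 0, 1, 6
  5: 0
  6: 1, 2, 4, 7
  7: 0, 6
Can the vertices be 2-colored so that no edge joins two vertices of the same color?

1-4-6-1 is an odd cycle (length 3), and a bipartite graph can contain only even cycles.

No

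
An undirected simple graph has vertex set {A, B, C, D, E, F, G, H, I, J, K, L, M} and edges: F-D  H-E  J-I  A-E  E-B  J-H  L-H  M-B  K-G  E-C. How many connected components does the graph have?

3

Component: {D, F}
Component: {G, K}
Component: {A, B, C, E, H, I, J, L, M}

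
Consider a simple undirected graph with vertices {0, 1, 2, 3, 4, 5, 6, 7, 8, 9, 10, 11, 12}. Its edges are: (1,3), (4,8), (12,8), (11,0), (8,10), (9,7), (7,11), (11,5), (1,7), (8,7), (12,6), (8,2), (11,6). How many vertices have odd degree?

8

Degrees: 0:1, 1:2, 2:1, 3:1, 4:1, 5:1, 6:2, 7:4, 8:5, 9:1, 10:1, 11:4, 12:2
Odd-degree vertices: 0, 2, 3, 4, 5, 8, 9, 10.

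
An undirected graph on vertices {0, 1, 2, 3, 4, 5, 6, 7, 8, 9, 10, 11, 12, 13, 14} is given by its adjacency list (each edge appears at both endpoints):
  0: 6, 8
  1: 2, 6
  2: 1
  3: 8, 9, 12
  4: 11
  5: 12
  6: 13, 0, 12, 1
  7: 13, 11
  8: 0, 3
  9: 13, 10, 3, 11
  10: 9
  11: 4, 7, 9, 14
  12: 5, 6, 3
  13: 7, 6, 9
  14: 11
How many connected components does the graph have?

Component: {0, 1, 2, 3, 4, 5, 6, 7, 8, 9, 10, 11, 12, 13, 14}

1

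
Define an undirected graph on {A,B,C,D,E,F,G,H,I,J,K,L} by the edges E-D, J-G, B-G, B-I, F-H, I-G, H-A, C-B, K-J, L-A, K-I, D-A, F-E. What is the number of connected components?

2

Component: {A, D, E, F, H, L}
Component: {B, C, G, I, J, K}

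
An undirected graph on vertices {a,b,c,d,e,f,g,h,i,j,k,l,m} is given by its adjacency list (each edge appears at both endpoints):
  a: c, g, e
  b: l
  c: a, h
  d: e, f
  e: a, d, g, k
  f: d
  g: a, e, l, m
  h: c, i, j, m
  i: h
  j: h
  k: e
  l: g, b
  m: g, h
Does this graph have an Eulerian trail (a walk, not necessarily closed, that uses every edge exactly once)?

Degrees: a:3, b:1, c:2, d:2, e:4, f:1, g:4, h:4, i:1, j:1, k:1, l:2, m:2
Odd-degree vertices: a, b, f, i, j, k (6 total).
An Eulerian trail requires 0 or 2 odd-degree vertices; here there are 6.

No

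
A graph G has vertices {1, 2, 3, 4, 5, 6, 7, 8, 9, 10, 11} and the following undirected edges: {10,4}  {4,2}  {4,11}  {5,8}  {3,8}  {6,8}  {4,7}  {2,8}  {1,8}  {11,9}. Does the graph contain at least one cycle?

No

The graph has 11 vertices, 10 edges, and 1 connected component.
Since 10 = 11 - 1, the graph is a forest and contains no cycle.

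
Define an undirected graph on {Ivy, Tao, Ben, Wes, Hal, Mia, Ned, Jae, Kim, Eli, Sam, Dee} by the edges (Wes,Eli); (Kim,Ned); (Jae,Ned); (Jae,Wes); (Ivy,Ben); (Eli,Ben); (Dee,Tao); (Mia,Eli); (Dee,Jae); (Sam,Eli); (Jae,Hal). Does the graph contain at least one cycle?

No

|V| = 12, |E| = 11, number of components = 1.
Since 11 = 12 - 1, the graph is a forest and contains no cycle.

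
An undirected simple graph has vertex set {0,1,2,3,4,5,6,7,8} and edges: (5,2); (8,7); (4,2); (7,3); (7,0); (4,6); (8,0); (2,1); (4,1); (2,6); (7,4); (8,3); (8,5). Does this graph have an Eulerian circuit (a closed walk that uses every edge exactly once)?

Yes

Degrees: 0:2, 1:2, 2:4, 3:2, 4:4, 5:2, 6:2, 7:4, 8:4
All degrees are even and the non-isolated vertices are connected — an Eulerian circuit exists.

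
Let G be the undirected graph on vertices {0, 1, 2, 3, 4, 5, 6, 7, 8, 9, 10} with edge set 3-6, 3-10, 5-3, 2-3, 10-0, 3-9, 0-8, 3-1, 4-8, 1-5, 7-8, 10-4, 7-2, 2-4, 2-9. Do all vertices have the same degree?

No

Degrees: 0:2, 1:2, 2:4, 3:6, 4:3, 5:2, 6:1, 7:2, 8:3, 9:2, 10:3
Vertex 6 has degree 1 while 3 has degree 6, so the graph is not regular.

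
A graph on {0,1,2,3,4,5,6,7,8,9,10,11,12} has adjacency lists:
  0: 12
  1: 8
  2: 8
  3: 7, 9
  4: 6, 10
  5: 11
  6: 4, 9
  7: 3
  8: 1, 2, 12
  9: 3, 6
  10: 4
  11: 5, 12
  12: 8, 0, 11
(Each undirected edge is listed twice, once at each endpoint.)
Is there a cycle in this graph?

|V| = 13, |E| = 11, number of components = 2.
A forest on 13 vertices with 2 components has exactly 11 edges, which matches — so no cycle.

No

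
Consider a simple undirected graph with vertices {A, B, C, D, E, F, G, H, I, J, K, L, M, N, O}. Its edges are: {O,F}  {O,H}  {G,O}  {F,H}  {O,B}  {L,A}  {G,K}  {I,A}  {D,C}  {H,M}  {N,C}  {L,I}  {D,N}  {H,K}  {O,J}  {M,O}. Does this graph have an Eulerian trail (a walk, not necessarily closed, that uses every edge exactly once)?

No

Degrees: A:2, B:1, C:2, D:2, E:0, F:2, G:2, H:4, I:2, J:1, K:2, L:2, M:2, N:2, O:6
Odd-degree vertices: B, J (2 total).
The edges lie in more than one component, so no single trail can cover them all.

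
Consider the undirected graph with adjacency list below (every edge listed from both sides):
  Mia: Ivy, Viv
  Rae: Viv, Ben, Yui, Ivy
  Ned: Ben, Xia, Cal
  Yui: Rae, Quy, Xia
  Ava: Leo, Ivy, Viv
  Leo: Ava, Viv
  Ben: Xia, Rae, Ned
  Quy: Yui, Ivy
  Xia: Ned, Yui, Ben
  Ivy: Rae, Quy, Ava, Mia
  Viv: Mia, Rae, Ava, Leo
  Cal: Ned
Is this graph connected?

Yes

A breadth-first search from Mia visits Mia, Ivy, Viv, Quy, Rae, Ava, Leo, Yui, Ben, Xia, Ned, Cal — all 12 vertices — so the graph is connected.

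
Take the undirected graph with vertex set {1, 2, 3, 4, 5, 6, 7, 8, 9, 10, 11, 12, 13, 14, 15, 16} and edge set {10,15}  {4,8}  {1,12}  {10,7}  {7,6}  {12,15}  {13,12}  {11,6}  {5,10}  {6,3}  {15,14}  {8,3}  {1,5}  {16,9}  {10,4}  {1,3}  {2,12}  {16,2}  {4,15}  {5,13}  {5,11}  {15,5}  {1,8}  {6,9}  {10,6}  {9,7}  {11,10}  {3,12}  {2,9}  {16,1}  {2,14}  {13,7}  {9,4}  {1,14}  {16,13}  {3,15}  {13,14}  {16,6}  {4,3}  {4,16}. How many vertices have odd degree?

Degrees: 1:6, 2:4, 3:6, 4:6, 5:5, 6:6, 7:4, 8:3, 9:5, 10:6, 11:3, 12:5, 13:5, 14:4, 15:6, 16:6
Odd-degree vertices: 5, 8, 9, 11, 12, 13.

6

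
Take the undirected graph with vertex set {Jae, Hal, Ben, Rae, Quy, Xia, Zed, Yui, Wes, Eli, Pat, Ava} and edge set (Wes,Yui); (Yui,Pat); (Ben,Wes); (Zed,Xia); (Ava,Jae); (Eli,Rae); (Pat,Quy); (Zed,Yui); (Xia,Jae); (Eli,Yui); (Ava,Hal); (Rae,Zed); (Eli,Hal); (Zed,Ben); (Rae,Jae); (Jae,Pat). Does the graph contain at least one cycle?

Yes

The graph has 12 vertices, 16 edges, and 1 connected component.
Since 16 > 12 - 1, a cycle must exist; for instance Jae-Rae-Eli-Hal-Ava-Jae.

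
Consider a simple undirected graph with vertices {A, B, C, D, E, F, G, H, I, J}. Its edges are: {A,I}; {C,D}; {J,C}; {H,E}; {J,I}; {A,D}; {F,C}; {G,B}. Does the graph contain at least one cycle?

Yes

The graph has 10 vertices, 8 edges, and 3 connected components.
One cycle is A-D-C-J-I-A.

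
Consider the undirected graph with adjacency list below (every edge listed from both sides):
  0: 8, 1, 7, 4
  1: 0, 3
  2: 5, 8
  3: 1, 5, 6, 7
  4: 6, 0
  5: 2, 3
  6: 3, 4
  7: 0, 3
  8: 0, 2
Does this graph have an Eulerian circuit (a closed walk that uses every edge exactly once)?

Degrees: 0:4, 1:2, 2:2, 3:4, 4:2, 5:2, 6:2, 7:2, 8:2
Every vertex has even degree and the edges form a single connected piece, so an Eulerian circuit exists.

Yes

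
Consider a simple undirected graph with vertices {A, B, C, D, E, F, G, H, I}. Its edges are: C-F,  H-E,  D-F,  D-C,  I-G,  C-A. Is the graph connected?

No

Component: {B}
Component: {E, H}
Component: {G, I}
Component: {A, C, D, F}
There are 4 separate components, so the graph is not connected.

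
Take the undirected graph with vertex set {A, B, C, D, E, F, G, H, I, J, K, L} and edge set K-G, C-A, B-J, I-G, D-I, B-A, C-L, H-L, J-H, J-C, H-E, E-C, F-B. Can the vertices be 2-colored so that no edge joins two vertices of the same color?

A valid 2-coloring puts {B, C, H, I, K} on one side and {A, D, E, F, G, J, L} on the other; every edge crosses between the two sides.

Yes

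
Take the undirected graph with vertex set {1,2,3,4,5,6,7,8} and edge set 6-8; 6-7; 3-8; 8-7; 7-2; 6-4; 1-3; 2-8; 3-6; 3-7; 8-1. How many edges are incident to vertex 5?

5 has no neighbors.

0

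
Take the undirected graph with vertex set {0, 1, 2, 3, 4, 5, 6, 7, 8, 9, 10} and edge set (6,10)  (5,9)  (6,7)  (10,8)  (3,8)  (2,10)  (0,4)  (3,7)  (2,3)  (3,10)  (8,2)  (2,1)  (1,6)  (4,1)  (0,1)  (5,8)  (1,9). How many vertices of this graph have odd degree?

2

Degrees: 0:2, 1:5, 2:4, 3:4, 4:2, 5:2, 6:3, 7:2, 8:4, 9:2, 10:4
Odd-degree vertices: 1, 6.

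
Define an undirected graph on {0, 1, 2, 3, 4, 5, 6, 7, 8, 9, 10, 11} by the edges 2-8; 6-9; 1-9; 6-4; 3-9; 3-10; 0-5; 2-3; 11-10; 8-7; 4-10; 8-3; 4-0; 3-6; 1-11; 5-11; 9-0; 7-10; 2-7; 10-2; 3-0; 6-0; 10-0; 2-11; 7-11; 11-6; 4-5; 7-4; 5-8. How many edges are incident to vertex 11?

6

Neighbors of 11: 1, 2, 5, 6, 7, 10.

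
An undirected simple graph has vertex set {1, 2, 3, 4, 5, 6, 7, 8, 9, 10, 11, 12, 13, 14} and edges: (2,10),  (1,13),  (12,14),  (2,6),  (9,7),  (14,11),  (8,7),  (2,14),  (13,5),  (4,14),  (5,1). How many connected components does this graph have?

Component: {3}
Component: {1, 5, 13}
Component: {7, 8, 9}
Component: {2, 4, 6, 10, 11, 12, 14}

4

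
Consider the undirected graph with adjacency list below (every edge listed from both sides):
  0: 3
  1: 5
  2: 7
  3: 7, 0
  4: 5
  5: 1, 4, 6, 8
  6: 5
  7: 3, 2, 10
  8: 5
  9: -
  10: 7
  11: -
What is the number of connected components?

4

Component: {9}
Component: {11}
Component: {0, 2, 3, 7, 10}
Component: {1, 4, 5, 6, 8}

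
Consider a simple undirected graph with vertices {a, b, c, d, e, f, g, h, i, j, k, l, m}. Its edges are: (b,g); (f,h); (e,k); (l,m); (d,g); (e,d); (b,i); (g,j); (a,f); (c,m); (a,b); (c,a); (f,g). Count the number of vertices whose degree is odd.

Degrees: a:3, b:3, c:2, d:2, e:2, f:3, g:4, h:1, i:1, j:1, k:1, l:1, m:2
Odd-degree vertices: a, b, f, h, i, j, k, l.

8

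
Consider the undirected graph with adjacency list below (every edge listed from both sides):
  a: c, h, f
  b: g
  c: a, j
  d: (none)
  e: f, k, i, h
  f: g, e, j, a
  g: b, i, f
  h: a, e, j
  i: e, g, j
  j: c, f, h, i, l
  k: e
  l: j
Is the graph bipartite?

A valid 2-coloring puts {b, c, d, f, h, i, k, l} on one side and {a, e, g, j} on the other; every edge crosses between the two sides.

Yes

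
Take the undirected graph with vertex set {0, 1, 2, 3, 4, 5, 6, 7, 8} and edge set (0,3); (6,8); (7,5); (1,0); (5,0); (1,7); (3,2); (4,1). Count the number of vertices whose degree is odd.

6

Degrees: 0:3, 1:3, 2:1, 3:2, 4:1, 5:2, 6:1, 7:2, 8:1
Odd-degree vertices: 0, 1, 2, 4, 6, 8.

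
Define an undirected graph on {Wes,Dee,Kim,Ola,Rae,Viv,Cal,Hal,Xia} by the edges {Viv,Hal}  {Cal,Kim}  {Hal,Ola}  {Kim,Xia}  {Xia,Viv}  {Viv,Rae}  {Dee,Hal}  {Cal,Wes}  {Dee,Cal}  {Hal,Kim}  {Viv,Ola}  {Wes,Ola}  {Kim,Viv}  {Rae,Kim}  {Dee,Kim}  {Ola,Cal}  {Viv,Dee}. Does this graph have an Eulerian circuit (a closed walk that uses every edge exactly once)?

Yes

Degrees: Wes:2, Dee:4, Kim:6, Ola:4, Rae:2, Viv:6, Cal:4, Hal:4, Xia:2
Every vertex has even degree and the edges form a single connected piece, so an Eulerian circuit exists.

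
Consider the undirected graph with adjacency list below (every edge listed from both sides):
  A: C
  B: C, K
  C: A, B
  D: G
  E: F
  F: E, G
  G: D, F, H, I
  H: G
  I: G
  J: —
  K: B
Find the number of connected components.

3

Component: {J}
Component: {A, B, C, K}
Component: {D, E, F, G, H, I}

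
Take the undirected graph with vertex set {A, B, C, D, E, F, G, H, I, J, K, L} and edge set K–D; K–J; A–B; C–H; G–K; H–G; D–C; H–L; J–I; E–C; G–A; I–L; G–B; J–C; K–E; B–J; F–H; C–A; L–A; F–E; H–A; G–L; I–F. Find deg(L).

Neighbors of L: A, G, H, I.

4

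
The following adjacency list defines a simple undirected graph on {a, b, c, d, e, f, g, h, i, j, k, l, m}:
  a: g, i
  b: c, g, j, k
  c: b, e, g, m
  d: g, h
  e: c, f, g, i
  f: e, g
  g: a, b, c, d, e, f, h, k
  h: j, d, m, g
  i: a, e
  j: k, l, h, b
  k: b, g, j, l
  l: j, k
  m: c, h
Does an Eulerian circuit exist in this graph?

Degrees: a:2, b:4, c:4, d:2, e:4, f:2, g:8, h:4, i:2, j:4, k:4, l:2, m:2
All degrees are even and the non-isolated vertices are connected — an Eulerian circuit exists.

Yes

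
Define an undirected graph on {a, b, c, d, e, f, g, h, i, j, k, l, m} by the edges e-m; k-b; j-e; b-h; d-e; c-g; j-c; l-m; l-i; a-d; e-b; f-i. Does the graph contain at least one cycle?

No

|V| = 13, |E| = 12, number of components = 1.
A forest on 13 vertices with 1 component has exactly 12 edges, which matches — so no cycle.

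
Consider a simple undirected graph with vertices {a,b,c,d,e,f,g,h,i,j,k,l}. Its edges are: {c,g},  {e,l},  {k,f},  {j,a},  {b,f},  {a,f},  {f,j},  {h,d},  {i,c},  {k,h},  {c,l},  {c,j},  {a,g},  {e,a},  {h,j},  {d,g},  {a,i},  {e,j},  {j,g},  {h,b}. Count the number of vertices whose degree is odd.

Degrees: a:5, b:2, c:4, d:2, e:3, f:4, g:4, h:4, i:2, j:6, k:2, l:2
Odd-degree vertices: a, e.

2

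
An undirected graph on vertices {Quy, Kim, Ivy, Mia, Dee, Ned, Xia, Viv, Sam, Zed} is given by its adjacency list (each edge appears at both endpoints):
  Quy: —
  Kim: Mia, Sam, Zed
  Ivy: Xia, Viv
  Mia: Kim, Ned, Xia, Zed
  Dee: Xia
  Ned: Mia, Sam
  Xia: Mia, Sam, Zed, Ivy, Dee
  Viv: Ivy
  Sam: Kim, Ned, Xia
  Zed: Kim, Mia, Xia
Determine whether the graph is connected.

No

Component: {Quy}
Component: {Kim, Ivy, Mia, Dee, Ned, Xia, Viv, Sam, Zed}
No edge joins these 2 groups, so the graph is disconnected.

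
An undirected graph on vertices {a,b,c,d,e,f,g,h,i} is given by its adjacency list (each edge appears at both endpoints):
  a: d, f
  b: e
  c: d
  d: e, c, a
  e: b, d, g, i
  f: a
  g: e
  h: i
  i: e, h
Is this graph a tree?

The graph has 9 vertices and 8 edges.
Connected and |E| = |V| - 1, which characterizes a tree.

Yes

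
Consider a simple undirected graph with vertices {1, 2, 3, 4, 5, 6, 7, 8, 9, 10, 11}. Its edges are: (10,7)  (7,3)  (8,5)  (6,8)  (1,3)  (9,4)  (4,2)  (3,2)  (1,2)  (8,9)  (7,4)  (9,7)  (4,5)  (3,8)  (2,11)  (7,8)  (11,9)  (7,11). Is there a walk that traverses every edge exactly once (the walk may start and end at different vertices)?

Degrees: 1:2, 2:4, 3:4, 4:4, 5:2, 6:1, 7:6, 8:5, 9:4, 10:1, 11:3
Odd-degree vertices: 6, 8, 10, 11 (4 total).
An Eulerian trail requires 0 or 2 odd-degree vertices; here there are 4.

No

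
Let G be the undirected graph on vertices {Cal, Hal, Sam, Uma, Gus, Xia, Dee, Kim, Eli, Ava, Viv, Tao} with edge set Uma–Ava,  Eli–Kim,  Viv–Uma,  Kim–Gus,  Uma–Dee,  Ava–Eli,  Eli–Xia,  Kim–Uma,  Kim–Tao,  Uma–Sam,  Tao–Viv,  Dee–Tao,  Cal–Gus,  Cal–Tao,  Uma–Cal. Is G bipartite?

Yes

Partition the vertices as {Hal, Uma, Gus, Eli, Tao} vs {Cal, Sam, Xia, Dee, Kim, Ava, Viv}. Each listed edge has one endpoint in each part, so the graph is bipartite.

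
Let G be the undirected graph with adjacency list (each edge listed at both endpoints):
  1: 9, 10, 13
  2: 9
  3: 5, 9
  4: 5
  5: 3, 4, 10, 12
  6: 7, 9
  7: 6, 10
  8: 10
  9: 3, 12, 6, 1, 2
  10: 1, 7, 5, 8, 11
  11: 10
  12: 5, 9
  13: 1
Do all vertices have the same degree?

No

Degrees: 1:3, 2:1, 3:2, 4:1, 5:4, 6:2, 7:2, 8:1, 9:5, 10:5, 11:1, 12:2, 13:1
Degrees are not all equal (e.g. deg(2)=1 but deg(9)=5); not regular.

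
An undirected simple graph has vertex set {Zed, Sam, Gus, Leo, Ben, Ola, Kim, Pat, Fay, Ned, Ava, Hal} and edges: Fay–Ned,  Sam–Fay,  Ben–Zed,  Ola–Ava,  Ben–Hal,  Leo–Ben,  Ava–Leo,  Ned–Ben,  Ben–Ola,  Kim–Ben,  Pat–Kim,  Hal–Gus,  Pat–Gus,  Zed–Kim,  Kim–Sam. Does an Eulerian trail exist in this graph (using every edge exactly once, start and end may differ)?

Degrees: Zed:2, Sam:2, Gus:2, Leo:2, Ben:6, Ola:2, Kim:4, Pat:2, Fay:2, Ned:2, Ava:2, Hal:2
Odd-degree vertices: none (0 total).
With 0 odd-degree vertices and all edges in one connected piece, an Eulerian trail exists.

Yes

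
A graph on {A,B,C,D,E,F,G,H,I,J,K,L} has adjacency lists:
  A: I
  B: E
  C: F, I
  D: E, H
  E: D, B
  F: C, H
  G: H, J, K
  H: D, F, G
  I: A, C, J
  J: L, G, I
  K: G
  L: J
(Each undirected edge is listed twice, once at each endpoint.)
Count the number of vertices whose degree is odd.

Degrees: A:1, B:1, C:2, D:2, E:2, F:2, G:3, H:3, I:3, J:3, K:1, L:1
Odd-degree vertices: A, B, G, H, I, J, K, L.

8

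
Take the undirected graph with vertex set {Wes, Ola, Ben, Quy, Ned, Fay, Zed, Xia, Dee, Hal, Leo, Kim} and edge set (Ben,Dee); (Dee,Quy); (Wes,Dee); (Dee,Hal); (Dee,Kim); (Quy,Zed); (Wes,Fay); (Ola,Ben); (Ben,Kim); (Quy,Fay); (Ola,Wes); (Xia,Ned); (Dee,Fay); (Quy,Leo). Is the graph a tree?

No

The graph has 12 vertices and 14 edges.
It splits into 2 components, so it cannot be a tree.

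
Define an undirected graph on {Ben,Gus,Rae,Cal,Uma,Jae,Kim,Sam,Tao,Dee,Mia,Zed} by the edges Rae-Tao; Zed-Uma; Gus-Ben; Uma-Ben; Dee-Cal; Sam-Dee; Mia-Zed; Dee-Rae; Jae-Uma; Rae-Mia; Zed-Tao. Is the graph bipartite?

Partition the vertices as {Gus, Uma, Kim, Tao, Dee, Mia} vs {Ben, Rae, Cal, Jae, Sam, Zed}. Each listed edge has one endpoint in each part, so the graph is bipartite.

Yes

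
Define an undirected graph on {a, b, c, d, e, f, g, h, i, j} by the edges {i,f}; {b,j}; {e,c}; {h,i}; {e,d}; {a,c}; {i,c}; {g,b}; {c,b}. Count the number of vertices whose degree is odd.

Degrees: a:1, b:3, c:4, d:1, e:2, f:1, g:1, h:1, i:3, j:1
Odd-degree vertices: a, b, d, f, g, h, i, j.

8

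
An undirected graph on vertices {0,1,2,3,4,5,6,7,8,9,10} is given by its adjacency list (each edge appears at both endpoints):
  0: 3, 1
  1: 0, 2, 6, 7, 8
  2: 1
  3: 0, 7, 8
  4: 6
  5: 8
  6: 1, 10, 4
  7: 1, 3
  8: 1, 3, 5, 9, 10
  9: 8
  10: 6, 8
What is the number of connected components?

1

Component: {0, 1, 2, 3, 4, 5, 6, 7, 8, 9, 10}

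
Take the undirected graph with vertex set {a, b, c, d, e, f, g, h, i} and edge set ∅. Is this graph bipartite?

Yes

Color {a, b, c, d, e, f, g, h, i} black and {} white. No edge joins two same-colored vertices, so the graph is bipartite.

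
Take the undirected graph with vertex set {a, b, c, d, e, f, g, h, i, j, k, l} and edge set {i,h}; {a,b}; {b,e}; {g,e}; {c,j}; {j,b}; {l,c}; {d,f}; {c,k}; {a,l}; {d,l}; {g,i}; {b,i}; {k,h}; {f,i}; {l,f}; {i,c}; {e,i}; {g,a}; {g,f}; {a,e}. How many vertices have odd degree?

0

Degrees: a:4, b:4, c:4, d:2, e:4, f:4, g:4, h:2, i:6, j:2, k:2, l:4
Odd-degree vertices: none.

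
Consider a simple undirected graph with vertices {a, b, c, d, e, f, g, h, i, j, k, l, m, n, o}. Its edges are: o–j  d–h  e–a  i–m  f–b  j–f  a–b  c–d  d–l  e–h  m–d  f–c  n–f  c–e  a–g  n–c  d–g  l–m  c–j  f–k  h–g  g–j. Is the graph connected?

A breadth-first search from a visits a, g, b, e, j, d, h, f, c, o, l, m, k, n, i — all 15 vertices — so the graph is connected.

Yes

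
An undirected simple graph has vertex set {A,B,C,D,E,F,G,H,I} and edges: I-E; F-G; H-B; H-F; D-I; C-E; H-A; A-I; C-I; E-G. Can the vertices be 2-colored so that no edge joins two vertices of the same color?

No

E-C-I-E is an odd cycle (length 3), and a bipartite graph can contain only even cycles.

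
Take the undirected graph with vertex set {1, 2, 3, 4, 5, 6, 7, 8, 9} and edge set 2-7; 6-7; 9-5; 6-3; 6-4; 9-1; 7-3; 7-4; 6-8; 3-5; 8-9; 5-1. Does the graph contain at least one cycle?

The graph has 9 vertices, 12 edges, and 1 connected component.
Since 12 > 9 - 1, a cycle must exist; for instance 6-7-4-6.

Yes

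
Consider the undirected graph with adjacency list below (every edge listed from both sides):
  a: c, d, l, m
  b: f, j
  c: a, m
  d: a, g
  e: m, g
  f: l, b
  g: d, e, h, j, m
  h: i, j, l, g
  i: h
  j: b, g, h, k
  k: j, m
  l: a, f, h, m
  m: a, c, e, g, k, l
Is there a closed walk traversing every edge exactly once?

No

Degrees: a:4, b:2, c:2, d:2, e:2, f:2, g:5, h:4, i:1, j:4, k:2, l:4, m:6
g, i have odd degree; an Eulerian circuit needs every degree to be even, so none exists.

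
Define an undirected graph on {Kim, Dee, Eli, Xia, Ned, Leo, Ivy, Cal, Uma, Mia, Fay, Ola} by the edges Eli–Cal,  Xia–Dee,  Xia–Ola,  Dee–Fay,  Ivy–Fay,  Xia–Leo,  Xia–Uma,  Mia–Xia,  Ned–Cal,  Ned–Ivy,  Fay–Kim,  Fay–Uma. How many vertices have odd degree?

Degrees: Kim:1, Dee:2, Eli:1, Xia:5, Ned:2, Leo:1, Ivy:2, Cal:2, Uma:2, Mia:1, Fay:4, Ola:1
Odd-degree vertices: Kim, Eli, Xia, Leo, Mia, Ola.

6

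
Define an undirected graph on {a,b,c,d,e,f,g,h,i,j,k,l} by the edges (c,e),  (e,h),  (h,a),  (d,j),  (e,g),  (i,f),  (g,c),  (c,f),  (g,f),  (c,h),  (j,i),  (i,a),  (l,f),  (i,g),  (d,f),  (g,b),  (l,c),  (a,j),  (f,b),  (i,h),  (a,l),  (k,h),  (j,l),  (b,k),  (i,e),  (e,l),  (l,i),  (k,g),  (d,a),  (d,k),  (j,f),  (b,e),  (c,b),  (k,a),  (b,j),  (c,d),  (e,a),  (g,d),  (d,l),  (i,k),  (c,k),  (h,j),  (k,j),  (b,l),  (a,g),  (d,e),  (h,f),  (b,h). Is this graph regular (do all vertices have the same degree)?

Yes

Degrees: a:8, b:8, c:8, d:8, e:8, f:8, g:8, h:8, i:8, j:8, k:8, l:8
Every vertex has degree 8, so the graph is 8-regular.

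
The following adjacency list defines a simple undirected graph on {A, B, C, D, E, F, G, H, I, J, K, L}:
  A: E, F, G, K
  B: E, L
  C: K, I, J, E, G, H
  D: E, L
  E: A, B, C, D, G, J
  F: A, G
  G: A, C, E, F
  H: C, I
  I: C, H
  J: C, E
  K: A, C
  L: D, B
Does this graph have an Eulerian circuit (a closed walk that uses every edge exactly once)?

Yes

Degrees: A:4, B:2, C:6, D:2, E:6, F:2, G:4, H:2, I:2, J:2, K:2, L:2
Every vertex has even degree and the edges form a single connected piece, so an Eulerian circuit exists.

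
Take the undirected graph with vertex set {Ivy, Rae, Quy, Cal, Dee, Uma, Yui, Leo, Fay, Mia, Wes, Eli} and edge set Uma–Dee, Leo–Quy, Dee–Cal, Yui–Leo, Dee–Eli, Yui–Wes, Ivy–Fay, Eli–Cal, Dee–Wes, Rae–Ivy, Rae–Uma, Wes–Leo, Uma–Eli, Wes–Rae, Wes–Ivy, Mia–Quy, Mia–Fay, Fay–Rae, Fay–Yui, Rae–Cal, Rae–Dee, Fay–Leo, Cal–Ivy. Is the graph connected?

Yes

A breadth-first search from Ivy visits Ivy, Fay, Rae, Wes, Cal, Yui, Mia, Leo, Dee, Uma, Eli, Quy — all 12 vertices — so the graph is connected.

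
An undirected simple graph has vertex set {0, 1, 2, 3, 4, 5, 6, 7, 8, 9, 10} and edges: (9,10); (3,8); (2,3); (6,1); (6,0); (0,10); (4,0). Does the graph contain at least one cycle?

The graph has 11 vertices, 7 edges, and 4 connected components.
A forest on 11 vertices with 4 components has exactly 7 edges, which matches — so no cycle.

No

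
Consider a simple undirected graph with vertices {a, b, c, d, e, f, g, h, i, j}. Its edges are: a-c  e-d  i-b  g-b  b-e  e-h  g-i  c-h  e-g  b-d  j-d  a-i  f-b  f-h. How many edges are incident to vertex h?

3

Neighbors of h: c, e, f.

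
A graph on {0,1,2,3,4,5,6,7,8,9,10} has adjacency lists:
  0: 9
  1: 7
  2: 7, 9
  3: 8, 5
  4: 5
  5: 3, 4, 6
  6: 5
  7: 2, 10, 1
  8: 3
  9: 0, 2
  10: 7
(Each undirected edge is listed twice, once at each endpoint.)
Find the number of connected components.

2

Component: {3, 4, 5, 6, 8}
Component: {0, 1, 2, 7, 9, 10}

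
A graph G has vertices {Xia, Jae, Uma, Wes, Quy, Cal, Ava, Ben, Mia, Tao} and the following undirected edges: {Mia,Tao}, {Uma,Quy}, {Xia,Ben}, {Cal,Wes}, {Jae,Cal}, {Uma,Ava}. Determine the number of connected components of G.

Component: {Xia, Ben}
Component: {Mia, Tao}
Component: {Jae, Wes, Cal}
Component: {Uma, Quy, Ava}

4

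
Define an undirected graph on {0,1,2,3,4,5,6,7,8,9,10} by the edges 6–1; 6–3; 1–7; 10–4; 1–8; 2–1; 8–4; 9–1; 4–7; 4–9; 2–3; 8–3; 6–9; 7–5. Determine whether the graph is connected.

Component: {0}
Component: {1, 2, 3, 4, 5, 6, 7, 8, 9, 10}
There are 2 separate components, so the graph is not connected.

No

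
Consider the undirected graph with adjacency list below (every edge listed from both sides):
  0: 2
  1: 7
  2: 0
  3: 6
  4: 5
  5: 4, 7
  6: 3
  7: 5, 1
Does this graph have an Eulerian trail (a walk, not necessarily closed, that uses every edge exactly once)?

No

Degrees: 0:1, 1:1, 2:1, 3:1, 4:1, 5:2, 6:1, 7:2
Odd-degree vertices: 0, 1, 2, 3, 4, 6 (6 total).
With 6 odd-degree vertices (more than two), no single trail can use every edge.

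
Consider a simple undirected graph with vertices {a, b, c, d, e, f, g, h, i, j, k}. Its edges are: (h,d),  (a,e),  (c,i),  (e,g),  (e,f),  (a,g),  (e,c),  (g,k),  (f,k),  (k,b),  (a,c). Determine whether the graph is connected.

No

Component: {j}
Component: {d, h}
Component: {a, b, c, e, f, g, i, k}
No edge joins these 3 groups, so the graph is disconnected.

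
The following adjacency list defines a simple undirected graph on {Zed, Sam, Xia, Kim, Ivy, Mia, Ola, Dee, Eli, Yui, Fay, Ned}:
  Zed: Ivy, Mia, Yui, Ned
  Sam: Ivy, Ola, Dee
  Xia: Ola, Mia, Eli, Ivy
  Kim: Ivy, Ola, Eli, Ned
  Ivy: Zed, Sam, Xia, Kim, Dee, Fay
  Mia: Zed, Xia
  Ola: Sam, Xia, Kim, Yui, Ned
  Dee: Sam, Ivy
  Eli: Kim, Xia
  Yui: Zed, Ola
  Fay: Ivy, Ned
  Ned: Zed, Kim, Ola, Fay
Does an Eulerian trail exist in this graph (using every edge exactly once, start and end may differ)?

Yes

Degrees: Zed:4, Sam:3, Xia:4, Kim:4, Ivy:6, Mia:2, Ola:5, Dee:2, Eli:2, Yui:2, Fay:2, Ned:4
Odd-degree vertices: Sam, Ola (2 total).
The non-isolated vertices are connected and exactly 2 have odd degree, so an Eulerian trail exists (from Sam to Ola).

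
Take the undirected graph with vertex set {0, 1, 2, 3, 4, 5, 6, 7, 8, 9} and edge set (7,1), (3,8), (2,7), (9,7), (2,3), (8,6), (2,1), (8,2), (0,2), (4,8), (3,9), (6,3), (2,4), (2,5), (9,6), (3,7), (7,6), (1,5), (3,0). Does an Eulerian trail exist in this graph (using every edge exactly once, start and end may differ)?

No

Degrees: 0:2, 1:3, 2:7, 3:6, 4:2, 5:2, 6:4, 7:5, 8:4, 9:3
Odd-degree vertices: 1, 2, 7, 9 (4 total).
An Eulerian trail requires 0 or 2 odd-degree vertices; here there are 4.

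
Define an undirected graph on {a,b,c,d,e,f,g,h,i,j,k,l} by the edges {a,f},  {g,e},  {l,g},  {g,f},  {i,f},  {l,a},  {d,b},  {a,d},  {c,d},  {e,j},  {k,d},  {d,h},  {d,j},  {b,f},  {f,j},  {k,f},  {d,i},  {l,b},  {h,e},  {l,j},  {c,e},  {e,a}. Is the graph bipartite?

A valid 2-coloring puts {d, e, f, l} on one side and {a, b, c, g, h, i, j, k} on the other; every edge crosses between the two sides.

Yes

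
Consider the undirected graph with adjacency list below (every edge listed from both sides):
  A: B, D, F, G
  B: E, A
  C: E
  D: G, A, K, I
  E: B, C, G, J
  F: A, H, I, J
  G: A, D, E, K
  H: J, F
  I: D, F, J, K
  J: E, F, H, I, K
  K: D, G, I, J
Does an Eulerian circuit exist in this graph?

No

Degrees: A:4, B:2, C:1, D:4, E:4, F:4, G:4, H:2, I:4, J:5, K:4
C, J have odd degree; an Eulerian circuit needs every degree to be even, so none exists.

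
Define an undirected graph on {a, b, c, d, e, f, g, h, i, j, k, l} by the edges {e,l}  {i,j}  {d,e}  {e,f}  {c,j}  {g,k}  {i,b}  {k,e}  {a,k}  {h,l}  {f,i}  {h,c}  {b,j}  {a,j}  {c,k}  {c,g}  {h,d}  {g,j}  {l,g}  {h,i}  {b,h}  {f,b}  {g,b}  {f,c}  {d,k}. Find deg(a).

2

Neighbors of a: j, k.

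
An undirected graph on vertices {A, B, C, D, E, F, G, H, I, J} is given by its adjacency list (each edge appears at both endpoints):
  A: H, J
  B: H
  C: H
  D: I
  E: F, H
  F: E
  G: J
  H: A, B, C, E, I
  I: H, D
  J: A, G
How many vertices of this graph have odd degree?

Degrees: A:2, B:1, C:1, D:1, E:2, F:1, G:1, H:5, I:2, J:2
Odd-degree vertices: B, C, D, F, G, H.

6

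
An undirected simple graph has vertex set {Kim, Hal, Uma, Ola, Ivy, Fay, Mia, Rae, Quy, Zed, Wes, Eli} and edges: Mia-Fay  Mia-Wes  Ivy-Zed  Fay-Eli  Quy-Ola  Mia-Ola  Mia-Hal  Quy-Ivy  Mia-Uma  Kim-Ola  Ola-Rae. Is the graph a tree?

|V| = 12, |E| = 11.
It is connected with exactly 11 edges, hence acyclic — it is a tree.

Yes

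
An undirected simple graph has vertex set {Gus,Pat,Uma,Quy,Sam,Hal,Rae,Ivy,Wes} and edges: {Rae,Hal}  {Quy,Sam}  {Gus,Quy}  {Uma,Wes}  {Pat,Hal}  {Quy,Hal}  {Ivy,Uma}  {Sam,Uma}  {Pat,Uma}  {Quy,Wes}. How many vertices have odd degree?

Degrees: Gus:1, Pat:2, Uma:4, Quy:4, Sam:2, Hal:3, Rae:1, Ivy:1, Wes:2
Odd-degree vertices: Gus, Hal, Rae, Ivy.

4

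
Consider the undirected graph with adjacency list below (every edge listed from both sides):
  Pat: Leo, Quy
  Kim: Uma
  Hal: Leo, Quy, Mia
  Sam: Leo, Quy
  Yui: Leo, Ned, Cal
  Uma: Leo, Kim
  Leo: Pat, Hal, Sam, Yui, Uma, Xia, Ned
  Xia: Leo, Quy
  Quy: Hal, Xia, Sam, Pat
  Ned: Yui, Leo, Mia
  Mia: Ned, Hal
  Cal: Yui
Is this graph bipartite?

No

The cycle Ned-Leo-Yui-Ned has length 3, which is odd, so the graph is not bipartite.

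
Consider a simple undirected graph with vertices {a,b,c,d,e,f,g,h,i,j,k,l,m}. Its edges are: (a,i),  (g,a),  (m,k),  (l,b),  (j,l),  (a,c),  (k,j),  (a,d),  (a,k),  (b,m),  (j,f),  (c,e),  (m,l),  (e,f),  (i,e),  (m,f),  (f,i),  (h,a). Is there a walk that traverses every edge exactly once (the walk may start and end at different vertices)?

Degrees: a:6, b:2, c:2, d:1, e:3, f:4, g:1, h:1, i:3, j:3, k:3, l:3, m:4
Odd-degree vertices: d, e, g, h, i, j, k, l (8 total).
An Eulerian trail requires 0 or 2 odd-degree vertices; here there are 8.

No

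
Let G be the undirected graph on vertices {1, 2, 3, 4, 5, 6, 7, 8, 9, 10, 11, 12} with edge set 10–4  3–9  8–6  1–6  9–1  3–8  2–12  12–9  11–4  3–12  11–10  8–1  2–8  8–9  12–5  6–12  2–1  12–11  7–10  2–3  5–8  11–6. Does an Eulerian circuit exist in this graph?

No

Degrees: 1:4, 2:4, 3:4, 4:2, 5:2, 6:4, 7:1, 8:6, 9:4, 10:3, 11:4, 12:6
Vertices with odd degree: 7, 10. An Eulerian circuit requires all degrees even.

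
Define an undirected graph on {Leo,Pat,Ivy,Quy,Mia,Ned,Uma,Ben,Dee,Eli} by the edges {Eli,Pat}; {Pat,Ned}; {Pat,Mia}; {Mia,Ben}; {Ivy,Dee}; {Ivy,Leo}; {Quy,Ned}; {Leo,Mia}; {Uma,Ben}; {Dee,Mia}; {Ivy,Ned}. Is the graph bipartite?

Ned-Ivy-Leo-Mia-Pat-Ned is an odd cycle (length 5), and a bipartite graph can contain only even cycles.

No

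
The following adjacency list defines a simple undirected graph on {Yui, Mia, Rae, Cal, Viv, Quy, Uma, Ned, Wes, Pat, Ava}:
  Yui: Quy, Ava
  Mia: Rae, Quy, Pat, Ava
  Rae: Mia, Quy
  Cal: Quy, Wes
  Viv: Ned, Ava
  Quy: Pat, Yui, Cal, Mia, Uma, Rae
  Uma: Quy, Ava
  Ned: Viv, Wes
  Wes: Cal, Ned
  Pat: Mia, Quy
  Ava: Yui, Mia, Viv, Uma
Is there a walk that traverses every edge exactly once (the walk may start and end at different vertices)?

Degrees: Yui:2, Mia:4, Rae:2, Cal:2, Viv:2, Quy:6, Uma:2, Ned:2, Wes:2, Pat:2, Ava:4
Odd-degree vertices: none (0 total).
With 0 odd-degree vertices and all edges in one connected piece, an Eulerian trail exists.

Yes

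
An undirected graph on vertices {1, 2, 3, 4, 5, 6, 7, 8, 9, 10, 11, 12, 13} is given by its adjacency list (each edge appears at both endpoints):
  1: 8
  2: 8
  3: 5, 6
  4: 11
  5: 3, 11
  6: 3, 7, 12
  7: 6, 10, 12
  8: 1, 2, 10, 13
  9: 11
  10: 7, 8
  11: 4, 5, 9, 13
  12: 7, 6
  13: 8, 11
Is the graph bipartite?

12-7-6-12 is an odd cycle (length 3), and a bipartite graph can contain only even cycles.

No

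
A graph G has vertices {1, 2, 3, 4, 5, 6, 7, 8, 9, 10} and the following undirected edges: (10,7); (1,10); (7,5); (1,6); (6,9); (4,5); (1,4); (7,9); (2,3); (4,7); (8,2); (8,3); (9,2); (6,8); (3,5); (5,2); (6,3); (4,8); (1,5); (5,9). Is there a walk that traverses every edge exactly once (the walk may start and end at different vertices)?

Yes

Degrees: 1:4, 2:4, 3:4, 4:4, 5:6, 6:4, 7:4, 8:4, 9:4, 10:2
Odd-degree vertices: none (0 total).
With 0 odd-degree vertices and all edges in one connected piece, an Eulerian trail exists.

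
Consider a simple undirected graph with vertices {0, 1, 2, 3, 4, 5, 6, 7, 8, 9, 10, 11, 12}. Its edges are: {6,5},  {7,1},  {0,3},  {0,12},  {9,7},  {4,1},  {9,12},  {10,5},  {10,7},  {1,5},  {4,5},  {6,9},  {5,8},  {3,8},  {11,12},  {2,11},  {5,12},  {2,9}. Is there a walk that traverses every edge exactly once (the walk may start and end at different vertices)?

Degrees: 0:2, 1:3, 2:2, 3:2, 4:2, 5:6, 6:2, 7:3, 8:2, 9:4, 10:2, 11:2, 12:4
Odd-degree vertices: 1, 7 (2 total).
The non-isolated vertices are connected and exactly 2 have odd degree, so an Eulerian trail exists (from 1 to 7).

Yes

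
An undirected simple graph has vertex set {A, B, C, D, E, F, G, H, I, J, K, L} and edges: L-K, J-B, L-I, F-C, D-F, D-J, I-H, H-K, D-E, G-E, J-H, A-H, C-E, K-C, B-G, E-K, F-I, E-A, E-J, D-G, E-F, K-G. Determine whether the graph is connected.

A breadth-first search from A visits A, E, H, F, C, G, J, K, D, I, B, L — all 12 vertices — so the graph is connected.

Yes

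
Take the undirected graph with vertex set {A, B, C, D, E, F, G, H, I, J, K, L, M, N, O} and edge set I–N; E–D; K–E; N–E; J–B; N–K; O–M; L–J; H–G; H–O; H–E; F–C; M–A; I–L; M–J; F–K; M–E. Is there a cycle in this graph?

Yes

|V| = 15, |E| = 17, number of components = 1.
One cycle is M-O-H-E-N-I-L-J-M.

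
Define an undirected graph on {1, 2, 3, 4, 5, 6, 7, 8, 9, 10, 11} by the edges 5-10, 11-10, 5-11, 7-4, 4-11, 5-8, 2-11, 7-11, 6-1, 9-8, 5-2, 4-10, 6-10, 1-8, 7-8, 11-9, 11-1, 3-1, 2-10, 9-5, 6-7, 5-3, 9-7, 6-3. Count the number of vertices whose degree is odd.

Degrees: 1:4, 2:3, 3:3, 4:3, 5:6, 6:4, 7:5, 8:4, 9:4, 10:5, 11:7
Odd-degree vertices: 2, 3, 4, 7, 10, 11.

6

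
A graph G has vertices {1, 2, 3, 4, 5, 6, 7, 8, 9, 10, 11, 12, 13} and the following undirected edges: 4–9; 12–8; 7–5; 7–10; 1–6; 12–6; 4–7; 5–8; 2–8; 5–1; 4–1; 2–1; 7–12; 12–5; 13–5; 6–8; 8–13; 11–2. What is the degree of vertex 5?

5

Neighbors of 5: 1, 7, 8, 12, 13.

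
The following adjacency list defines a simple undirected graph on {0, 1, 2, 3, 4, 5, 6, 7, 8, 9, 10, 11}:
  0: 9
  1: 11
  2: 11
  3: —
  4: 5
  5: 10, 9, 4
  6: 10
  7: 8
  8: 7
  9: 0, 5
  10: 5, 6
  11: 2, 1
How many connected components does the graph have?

Component: {3}
Component: {7, 8}
Component: {1, 2, 11}
Component: {0, 4, 5, 6, 9, 10}

4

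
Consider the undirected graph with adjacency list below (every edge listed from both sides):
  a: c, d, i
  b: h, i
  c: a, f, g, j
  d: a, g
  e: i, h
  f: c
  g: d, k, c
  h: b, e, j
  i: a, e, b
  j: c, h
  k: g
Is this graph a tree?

No

The graph has 11 vertices and 13 edges.
Connected but with 13 > 10 edges, so it has a cycle and is not a tree.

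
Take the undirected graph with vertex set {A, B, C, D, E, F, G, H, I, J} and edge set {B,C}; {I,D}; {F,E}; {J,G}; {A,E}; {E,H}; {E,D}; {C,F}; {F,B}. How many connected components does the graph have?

Component: {G, J}
Component: {A, B, C, D, E, F, H, I}

2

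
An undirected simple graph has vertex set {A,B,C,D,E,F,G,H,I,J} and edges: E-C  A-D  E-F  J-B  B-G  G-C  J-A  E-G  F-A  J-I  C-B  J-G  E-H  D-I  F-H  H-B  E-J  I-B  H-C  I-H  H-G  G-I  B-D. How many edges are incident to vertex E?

5

Neighbors of E: C, F, G, H, J.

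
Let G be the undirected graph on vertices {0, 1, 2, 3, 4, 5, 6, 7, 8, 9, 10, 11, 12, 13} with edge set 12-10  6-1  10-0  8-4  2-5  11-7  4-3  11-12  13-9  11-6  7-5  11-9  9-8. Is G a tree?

Yes

The graph has 14 vertices and 13 edges.
Connected and |E| = |V| - 1, which characterizes a tree.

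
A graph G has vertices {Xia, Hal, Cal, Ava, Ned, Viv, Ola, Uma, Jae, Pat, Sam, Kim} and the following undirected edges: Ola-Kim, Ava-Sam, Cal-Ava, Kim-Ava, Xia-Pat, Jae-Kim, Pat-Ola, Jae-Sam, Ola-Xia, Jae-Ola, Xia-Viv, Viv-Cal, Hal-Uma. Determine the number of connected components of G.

Component: {Ned}
Component: {Hal, Uma}
Component: {Xia, Cal, Ava, Viv, Ola, Jae, Pat, Sam, Kim}

3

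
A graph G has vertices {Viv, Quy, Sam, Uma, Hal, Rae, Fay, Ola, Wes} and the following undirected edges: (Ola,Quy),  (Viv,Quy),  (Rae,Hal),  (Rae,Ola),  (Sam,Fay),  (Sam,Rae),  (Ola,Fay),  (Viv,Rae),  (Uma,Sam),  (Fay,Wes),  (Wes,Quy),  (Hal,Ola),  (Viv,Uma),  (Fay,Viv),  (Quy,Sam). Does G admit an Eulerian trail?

Degrees: Viv:4, Quy:4, Sam:4, Uma:2, Hal:2, Rae:4, Fay:4, Ola:4, Wes:2
Odd-degree vertices: none (0 total).
The non-isolated vertices are connected and exactly 0 have odd degree, so an Eulerian trail exists.

Yes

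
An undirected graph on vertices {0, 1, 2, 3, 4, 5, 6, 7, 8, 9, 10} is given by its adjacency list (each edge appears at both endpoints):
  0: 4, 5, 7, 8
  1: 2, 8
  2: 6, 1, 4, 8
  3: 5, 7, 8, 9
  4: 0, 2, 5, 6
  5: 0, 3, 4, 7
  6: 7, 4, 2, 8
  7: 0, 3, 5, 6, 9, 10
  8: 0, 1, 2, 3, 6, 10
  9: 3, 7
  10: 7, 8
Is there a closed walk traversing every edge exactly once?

Yes

Degrees: 0:4, 1:2, 2:4, 3:4, 4:4, 5:4, 6:4, 7:6, 8:6, 9:2, 10:2
Every vertex has even degree and the edges form a single connected piece, so an Eulerian circuit exists.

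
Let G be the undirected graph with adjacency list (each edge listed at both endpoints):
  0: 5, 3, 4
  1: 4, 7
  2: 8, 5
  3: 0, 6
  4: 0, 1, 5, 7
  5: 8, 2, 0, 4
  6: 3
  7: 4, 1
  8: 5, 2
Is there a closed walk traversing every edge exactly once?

No

Degrees: 0:3, 1:2, 2:2, 3:2, 4:4, 5:4, 6:1, 7:2, 8:2
0, 6 have odd degree; an Eulerian circuit needs every degree to be even, so none exists.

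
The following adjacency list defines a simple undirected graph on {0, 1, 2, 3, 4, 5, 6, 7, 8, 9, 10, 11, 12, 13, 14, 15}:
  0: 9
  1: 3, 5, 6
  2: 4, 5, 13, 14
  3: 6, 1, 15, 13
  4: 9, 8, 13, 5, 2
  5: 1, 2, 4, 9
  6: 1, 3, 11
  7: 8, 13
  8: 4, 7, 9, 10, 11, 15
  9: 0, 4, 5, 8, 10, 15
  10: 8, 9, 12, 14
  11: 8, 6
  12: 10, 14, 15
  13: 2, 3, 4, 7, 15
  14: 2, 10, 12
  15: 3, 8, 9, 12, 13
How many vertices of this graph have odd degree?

Degrees: 0:1, 1:3, 2:4, 3:4, 4:5, 5:4, 6:3, 7:2, 8:6, 9:6, 10:4, 11:2, 12:3, 13:5, 14:3, 15:5
Odd-degree vertices: 0, 1, 4, 6, 12, 13, 14, 15.

8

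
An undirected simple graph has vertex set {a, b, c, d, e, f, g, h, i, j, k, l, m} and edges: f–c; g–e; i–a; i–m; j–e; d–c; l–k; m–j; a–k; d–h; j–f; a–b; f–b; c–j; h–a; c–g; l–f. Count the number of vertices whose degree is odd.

Degrees: a:4, b:2, c:4, d:2, e:2, f:4, g:2, h:2, i:2, j:4, k:2, l:2, m:2
Odd-degree vertices: none.

0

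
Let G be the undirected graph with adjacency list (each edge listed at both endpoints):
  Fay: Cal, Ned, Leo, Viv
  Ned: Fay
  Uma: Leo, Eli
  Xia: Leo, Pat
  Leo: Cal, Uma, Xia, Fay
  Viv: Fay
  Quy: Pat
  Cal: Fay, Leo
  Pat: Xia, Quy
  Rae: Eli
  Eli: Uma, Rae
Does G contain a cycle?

The graph has 11 vertices, 11 edges, and 1 connected component.
One cycle is Fay-Leo-Cal-Fay.

Yes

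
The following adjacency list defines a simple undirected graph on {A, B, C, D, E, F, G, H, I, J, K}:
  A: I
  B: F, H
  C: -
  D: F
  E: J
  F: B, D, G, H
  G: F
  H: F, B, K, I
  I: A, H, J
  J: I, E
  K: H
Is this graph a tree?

|V| = 11, |E| = 10.
It splits into 2 components, so it cannot be a tree.

No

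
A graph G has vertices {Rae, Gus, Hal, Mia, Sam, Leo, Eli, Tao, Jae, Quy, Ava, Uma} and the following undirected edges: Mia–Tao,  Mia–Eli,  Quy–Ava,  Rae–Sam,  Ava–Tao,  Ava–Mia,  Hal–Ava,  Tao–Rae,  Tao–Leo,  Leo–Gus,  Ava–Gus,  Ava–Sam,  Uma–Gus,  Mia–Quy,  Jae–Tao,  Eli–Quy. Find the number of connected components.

1

Component: {Rae, Gus, Hal, Mia, Sam, Leo, Eli, Tao, Jae, Quy, Ava, Uma}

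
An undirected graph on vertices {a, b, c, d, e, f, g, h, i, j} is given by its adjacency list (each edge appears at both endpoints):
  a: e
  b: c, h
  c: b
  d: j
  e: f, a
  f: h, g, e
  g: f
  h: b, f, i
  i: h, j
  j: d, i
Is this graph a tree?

|V| = 10, |E| = 9.
It is connected with exactly 9 edges, hence acyclic — it is a tree.

Yes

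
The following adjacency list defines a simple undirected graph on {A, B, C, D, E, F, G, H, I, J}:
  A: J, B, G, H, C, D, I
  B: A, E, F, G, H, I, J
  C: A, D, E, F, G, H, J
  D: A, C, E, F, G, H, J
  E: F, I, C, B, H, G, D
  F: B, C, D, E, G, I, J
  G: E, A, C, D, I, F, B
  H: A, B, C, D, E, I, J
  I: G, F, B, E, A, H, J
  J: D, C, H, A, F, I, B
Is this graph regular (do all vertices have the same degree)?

Degrees: A:7, B:7, C:7, D:7, E:7, F:7, G:7, H:7, I:7, J:7
All degrees equal 7; the graph is regular.

Yes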